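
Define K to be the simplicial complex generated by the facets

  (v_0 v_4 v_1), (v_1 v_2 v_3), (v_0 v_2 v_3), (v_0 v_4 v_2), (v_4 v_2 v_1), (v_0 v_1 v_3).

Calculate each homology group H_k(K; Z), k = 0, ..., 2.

H_0 ≅ Z,  H_1 = 0,  H_2 ≅ Z.

K has 5 vertices, 9 edges, 6 triangles.
rank ∂_0 = 0, rank ∂_1 = 4 ⇒ b_0 = 5 − 0 − 4 = 1; all invariant factors of ∂_1 are 1 so no torsion. So H_0 = Z.
rank ∂_1 = 4, rank ∂_2 = 5 ⇒ b_1 = 9 − 4 − 5 = 0; all invariant factors of ∂_2 are 1 so no torsion. So H_1 = 0.
rank ∂_2 = 5, rank ∂_3 = 0 ⇒ b_2 = 6 − 5 − 0 = 1. So H_2 = Z.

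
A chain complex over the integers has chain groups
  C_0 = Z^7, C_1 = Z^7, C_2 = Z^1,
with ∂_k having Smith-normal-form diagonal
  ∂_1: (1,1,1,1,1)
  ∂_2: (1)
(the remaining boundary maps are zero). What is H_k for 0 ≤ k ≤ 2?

H_0: b_0 = 7 − 0 − 5 = 2; torsion from ∂_1 factors > 1: none. So H_0 ≅ Z^2.
H_1: b_1 = 7 − 5 − 1 = 1; torsion from ∂_2 factors > 1: none. So H_1 ≅ Z.
H_2: b_2 = 1 − 1 − 0 = 0; torsion from ∂_3 factors > 1: none. So H_2 ≅ 0.

H_0 ≅ Z^2,  H_1 ≅ Z,  H_2 = 0.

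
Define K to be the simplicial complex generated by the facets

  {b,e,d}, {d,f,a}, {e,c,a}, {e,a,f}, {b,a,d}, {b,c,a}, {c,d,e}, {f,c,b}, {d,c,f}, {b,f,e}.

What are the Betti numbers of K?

Take the total order a < b < c < d < e < f on the vertex set. Then K (dimension 2) consists of the simplices:

  0-simplices (6): a, b, c, d, e, f
  1-simplices (15): ab, ac, ad, ae, af, bc, bd, be, bf, cd, ce, cf, de, df, ef
  2-simplices (10): abc, abd, ace, adf, aef, bcf, bde, bef, cde, cdf

giving chain groups C_0 ≅ Z^6, C_1 ≅ Z^15, C_2 ≅ Z^10.

Boundary ∂_1: C_1 → C_0 sends each edge [p,q] (with p < q) to q − p. For instance
  ∂df = f − d.
This gives a 6×15 integer matrix of rank 5; reducing to Smith normal form yields diagonal entries (1,1,1,1,1).

Boundary ∂_2: C_2 → C_1 sends each 2-simplex [p,q,r] to [q,r] − [p,r] + [p,q]. For instance
  ∂abc = bc − ac + ab,
  ∂aef = ef − af + ae.
The resulting 15×10 matrix has rank 10, and its Smith normal form has invariant factors (1,1,1,1,1,1,1,1,1,2).

From H_k ≅ ker(∂_k) / im(∂_{k+1}) we obtain:

  H_0: rank C_0 − rank ∂_1 = 6 − 5 = 1, and the invariant factors of ∂_1 are all 1, so H_0 = Z.
  H_1: rank ker ∂_1 − rank ∂_2 = (15 − 5) − 10 = 0, and ∂_2 has invariant factor 2 > 1, so H_1 = Z/2.
  H_2: rank ker ∂_2 − rank ∂_3 = (10 − 10) − 0 = 0, and there is no ∂_3, so H_2 = 0.

As a check, the Euler characteristic is 6 − 15 + 10 = 1, which agrees with 1 − 0 + 0 = 1.
(K is a triangulation of the real projective plane RP^2.)

Hence the Betti numbers are b_0 = 1, b_1 = 0, b_2 = 0.

b_0 = 1, b_1 = 0, b_2 = 0.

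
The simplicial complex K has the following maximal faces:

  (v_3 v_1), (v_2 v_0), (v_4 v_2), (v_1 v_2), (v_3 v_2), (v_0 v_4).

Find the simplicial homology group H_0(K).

H_0 = Z.

K has 5 vertices, 6 edges.
rank ∂_0 = 0, rank ∂_1 = 4 ⇒ b_0 = 5 − 0 − 4 = 1; all invariant factors of ∂_1 are 1 so no torsion. So H_0 ≅ Z.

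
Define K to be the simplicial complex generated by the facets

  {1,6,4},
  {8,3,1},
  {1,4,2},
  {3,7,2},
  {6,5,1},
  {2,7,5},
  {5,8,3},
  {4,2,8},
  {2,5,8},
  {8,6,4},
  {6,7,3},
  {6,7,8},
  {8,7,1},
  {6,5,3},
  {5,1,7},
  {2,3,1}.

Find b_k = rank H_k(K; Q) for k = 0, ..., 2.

b_0 = 1, b_1 = 2, b_2 = 1.

Take the total order 1 < 2 < 3 < 4 < 5 < 6 < 7 < 8 on the vertex set. Then K (dimension 2) consists of the simplices:

  0-simplices (8): [1], [2], [3], [4], [5], [6], [7], [8]
  1-simplices (24): (24 of them)
  2-simplices (16): [1,2,3], [1,2,4], [1,3,8], [1,4,6], [1,5,6], [1,5,7], [1,7,8], [2,3,7], [2,4,8], [2,5,7], [2,5,8], [3,5,6], [3,5,8], [3,6,7], [4,6,8], [6,7,8]

Hence C_0 ≅ Z^8, C_1 ≅ Z^24, C_2 ≅ Z^16.

∂_1: C_1 → C_0 is given by ∂[p,q] = [q] − [p]. For instance
  ∂[5,8] = [8] − [5].
The 8×24 boundary matrix has rank 7 and Smith normal form diag(1,1,1,1,1,1,1).

Boundary ∂_2: C_2 → C_1 sends each 2-simplex [p,q,r] to [q,r] − [p,r] + [p,q]. For instance
  ∂[3,6,7] = [6,7] − [3,7] + [3,6],
  ∂[3,5,8] = [5,8] − [3,8] + [3,5].
The resulting 24×16 matrix has rank 15, and its Smith normal form has invariant factors (1,1,1,1,1,1,1,1,1,1,1,1,1,1,1).

Now H_k = ker ∂_k / im ∂_{k+1}, so:

  H_0: rank C_0 − rank ∂_1 = 8 − 7 = 1, and the invariant factors of ∂_1 are all 1, so H_0 = Z.
  H_1: rank ker ∂_1 − rank ∂_2 = (24 − 7) − 15 = 2, and the invariant factors of ∂_2 are all 1, so H_1 = Z^2.
  H_2: rank ker ∂_2 − rank ∂_3 = (16 − 15) − 0 = 1, and there is no ∂_3, so H_2 = Z.

Hence the Betti numbers are b_0 = 1, b_1 = 2, b_2 = 1.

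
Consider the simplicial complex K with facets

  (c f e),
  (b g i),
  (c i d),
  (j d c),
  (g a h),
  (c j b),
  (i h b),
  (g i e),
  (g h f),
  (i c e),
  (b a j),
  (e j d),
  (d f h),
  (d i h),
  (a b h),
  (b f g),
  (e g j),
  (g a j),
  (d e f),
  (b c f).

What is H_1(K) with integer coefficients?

Take the total order a < b < c < d < e < f < g < h < i < j on the vertex set. Then K (dimension 2) consists of the simplices:

  0-simplices (10): a, b, c, d, e, f, g, h, i, j
  1-simplices (30): ab, ag, ah, aj, bc, bf, bg, bh, bi, bj, cd, ce, cf, ci, cj, de, df, dh, di, dj, ef, eg, ei, ej, fg, fh, gh, gi, gj, hi
  2-simplices (20): abh, abj, agh, agj, bcf, bcj, bfg, bgi, bhi, cdi, cdj, cef, cei, def, dej, dfh, dhi, egi, egj, fgh

so the chain groups are C_0 ≅ Z^10, C_1 ≅ Z^30, C_2 ≅ Z^20.

∂_1: C_1 → C_0 maps an edge to its endpoints' difference, ∂[p,q] = q − p. For instance
  ∂bi = i − b.
The 10×30 boundary matrix has rank 9 and Smith normal form diag(1,1,1,1,1,1,1,1,1).

∂_2: C_2 → C_1 maps a triangle to the signed sum of its edges. For instance
  ∂cdi = di − ci + cd,
  ∂abj = bj − aj + ab.
As a 30×20 matrix over Z this has rank 20, with invariant factors (1,1,1,1,1,1,1,1,1,1,1,1,1,1,1,1,1,1,1,2).

From H_k ≅ ker(∂_k) / im(∂_{k+1}) we obtain:

  H_1: rank ker ∂_1 − rank ∂_2 = (30 − 9) − 20 = 1, and ∂_2 has invariant factor 2 > 1, so H_1 = Z ⊕ Z/2Z.

H_1 ≅ Z ⊕ Z/2Z.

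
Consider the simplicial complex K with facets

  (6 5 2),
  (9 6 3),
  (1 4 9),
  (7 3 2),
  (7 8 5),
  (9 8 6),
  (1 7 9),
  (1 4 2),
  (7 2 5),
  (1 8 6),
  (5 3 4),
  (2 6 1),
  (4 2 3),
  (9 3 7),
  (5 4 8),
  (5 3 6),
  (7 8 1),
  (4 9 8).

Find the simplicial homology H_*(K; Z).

H_0 ≅ Z,  H_1 ≅ Z × Z/2,  H_2 = 0.

K has 9 vertices, 27 edges, 18 triangles.
rank ∂_0 = 0, rank ∂_1 = 8 ⇒ b_0 = 9 − 0 − 8 = 1; all invariant factors of ∂_1 are 1 so no torsion. So H_0 ≅ Z.
rank ∂_1 = 8, rank ∂_2 = 18 ⇒ b_1 = 27 − 8 − 18 = 1; ∂_2 has invariant factor(s) [2] giving torsion. So H_1 ≅ Z × Z/2.
rank ∂_2 = 18, rank ∂_3 = 0 ⇒ b_2 = 18 − 18 − 0 = 0. So H_2 ≅ 0.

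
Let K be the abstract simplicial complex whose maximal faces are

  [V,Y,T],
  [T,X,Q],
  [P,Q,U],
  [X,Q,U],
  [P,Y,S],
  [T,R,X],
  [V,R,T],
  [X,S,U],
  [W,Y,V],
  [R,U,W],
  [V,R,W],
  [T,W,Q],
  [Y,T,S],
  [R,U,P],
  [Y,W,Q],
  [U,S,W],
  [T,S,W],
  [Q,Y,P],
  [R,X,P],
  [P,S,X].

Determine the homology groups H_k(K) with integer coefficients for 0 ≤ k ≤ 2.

Take the total order P < Q < R < S < T < U < V < W < X < Y on the vertex set. Then K (dimension 2) consists of the simplices:

  0-simplices (10): P, Q, R, S, T, U, V, W, X, Y
  1-simplices (30): PQ, PR, PS, PU, PX, PY, QT, QU, QW, QX, QY, RT, RU, RV, RW, RX, ST, SU, SW, SX, SY, TV, TW, TX, TY, UW, UX, VW, VY, WY
  2-simplices (20): PQU, PQY, PRU, PRX, PSX, PSY, QTW, QTX, QUX, QWY, RTV, RTX, RUW, RVW, STW, STY, SUW, SUX, TVY, VWY

giving chain groups C_0 ≅ Z^10, C_1 ≅ Z^30, C_2 ≅ Z^20.

The boundary map ∂_1: C_1 → C_0 maps an edge to its endpoints' difference, ∂[p,q] = q − p. For instance
  ∂SU = U − S.
This gives a 10×30 integer matrix of rank 9; reducing to Smith normal form yields diagonal entries (1,1,1,1,1,1,1,1,1).

The boundary map ∂_2: C_2 → C_1 maps a triangle to the signed sum of its edges. For instance
  ∂RVW = VW − RW + RV,
  ∂RUW = UW − RW + RU.
The resulting 30×20 matrix has rank 20, and its Smith normal form has invariant factors (1,1,1,1,1,1,1,1,1,1,1,1,1,1,1,1,1,1,1,2).

Reading off H_k = ker ∂_k / im ∂_{k+1}:

  H_0: rank C_0 − rank ∂_1 = 10 − 9 = 1, and the invariant factors of ∂_1 are all 1, so H_0 ≅ Z.
  H_1: rank ker ∂_1 − rank ∂_2 = (30 − 9) − 20 = 1, and ∂_2 has invariant factor 2 > 1, so H_1 ≅ Z × Z/2.
  H_2: rank ker ∂_2 − rank ∂_3 = (20 − 20) − 0 = 0, and there is no ∂_3, so H_2 ≅ 0.

As a check, the Euler characteristic is 10 − 30 + 20 = 0, which agrees with 1 − 1 + 0 = 0.

H_0 ≅ Z,  H_1 ≅ Z × Z/2,  H_2 = 0.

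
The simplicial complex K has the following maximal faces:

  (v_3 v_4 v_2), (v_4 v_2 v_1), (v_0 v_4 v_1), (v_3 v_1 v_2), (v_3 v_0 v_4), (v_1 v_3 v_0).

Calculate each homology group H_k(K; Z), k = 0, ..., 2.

Order the vertices as v_0 < v_1 < v_2 < v_3 < v_4. Listing each simplex with vertices in this order, K has dimension 2 with simplices:

  0-simplices (5): [v_0], [v_1], [v_2], [v_3], [v_4]
  1-simplices (9): [v_0,v_1], [v_0,v_3], [v_0,v_4], [v_1,v_2], [v_1,v_3], [v_1,v_4], [v_2,v_3], [v_2,v_4], [v_3,v_4]
  2-simplices (6): [v_0,v_1,v_3], [v_0,v_1,v_4], [v_0,v_3,v_4], [v_1,v_2,v_3], [v_1,v_2,v_4], [v_2,v_3,v_4]

Hence C_0 ≅ Z^5, C_1 ≅ Z^9, C_2 ≅ Z^6.

The boundary map ∂_1: C_1 → C_0 maps an edge to its endpoints' difference, ∂[p,q] = q − p. For instance
  ∂[v_2,v_3] = [v_3] − [v_2].
This gives a 5×9 integer matrix of rank 4; reducing to Smith normal form yields diagonal entries (1,1,1,1).

The boundary map ∂_2: C_2 → C_1 acts by ∂[p,q,r] = [q,r] − [p,r] + [p,q]. For instance
  ∂[v_0,v_3,v_4] = [v_3,v_4] − [v_0,v_4] + [v_0,v_3],
  ∂[v_2,v_3,v_4] = [v_3,v_4] − [v_2,v_4] + [v_2,v_3].
As a 9×6 matrix over Z this has rank 5, with invariant factors (1,1,1,1,1).

Now H_k = ker ∂_k / im ∂_{k+1}, so:

  H_0: rank C_0 − rank ∂_1 = 5 − 4 = 1, and the invariant factors of ∂_1 are all 1, so H_0 ≅ Z.
  H_1: rank ker ∂_1 − rank ∂_2 = (9 − 4) − 5 = 0, and the invariant factors of ∂_2 are all 1, so H_1 ≅ 0.
  H_2: rank ker ∂_2 − rank ∂_3 = (6 − 5) − 0 = 1, and there is no ∂_3, so H_2 ≅ Z.

As a check, the Euler characteristic is 5 − 9 + 6 = 2, which agrees with 1 − 0 + 1 = 2.

H_0 ≅ Z,  H_1 = 0,  H_2 ≅ Z.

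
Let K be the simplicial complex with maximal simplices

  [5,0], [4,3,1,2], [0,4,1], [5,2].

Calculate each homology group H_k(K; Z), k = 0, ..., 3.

H_0 ≅ Z,  H_1 ≅ Z,  H_2 = 0,  H_3 = 0.

We work with the vertex ordering 0 < 1 < 2 < 3 < 4 < 5. The simplices of K, each written with vertices in increasing order, are:

  0-simplices (6): [0], [1], [2], [3], [4], [5]
  1-simplices (10): [0,1], [0,4], [0,5], [1,2], [1,3], [1,4], [2,3], [2,4], [2,5], [3,4]
  2-simplices (5): [0,1,4], [1,2,3], [1,2,4], [1,3,4], [2,3,4]
  3-simplices (1): [1,2,3,4]

giving chain groups C_0 ≅ Z^6, C_1 ≅ Z^10, C_2 ≅ Z^5, C_3 ≅ Z^1.

∂_1: C_1 → C_0 maps an edge to its endpoints' difference, ∂[p,q] = q − p. For instance
  ∂[3,4] = [4] − [3].
The 6×10 boundary matrix has rank 5 and Smith normal form diag(1,1,1,1,1).

∂_2: C_2 → C_1 sends each 2-simplex [p,q,r] to [q,r] − [p,r] + [p,q]. For instance
  ∂[1,3,4] = [3,4] − [1,4] + [1,3],
  ∂[1,2,3] = [2,3] − [1,3] + [1,2].
As a 10×5 matrix over Z this has rank 4, with invariant factors (1,1,1,1).

∂_3: C_3 → C_2 sends each 3-simplex σ to the alternating sum Σ_i (−1)^i (σ with its i-th vertex removed). For instance
  ∂[1,2,3,4] = [2,3,4] − [1,3,4] + [1,2,4] − [1,2,3].
As a 5×1 matrix over Z this has rank 1, with invariant factors (1).

Reading off H_k = ker ∂_k / im ∂_{k+1}:

  H_0: rank C_0 − rank ∂_1 = 6 − 5 = 1, and the invariant factors of ∂_1 are all 1, so H_0 ≅ Z.
  H_1: rank ker ∂_1 − rank ∂_2 = (10 − 5) − 4 = 1, and the invariant factors of ∂_2 are all 1, so H_1 ≅ Z.
  H_2: rank ker ∂_2 − rank ∂_3 = (5 − 4) − 1 = 0, and the invariant factors of ∂_3 are all 1, so H_2 ≅ 0.
  H_3: rank ker ∂_3 − rank ∂_4 = (1 − 1) − 0 = 0, and there is no ∂_4, so H_3 ≅ 0.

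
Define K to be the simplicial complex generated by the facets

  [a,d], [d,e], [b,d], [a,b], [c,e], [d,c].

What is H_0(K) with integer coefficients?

H_0 ≅ Z.

We work with the vertex ordering a < b < c < d < e. The simplices of K, each written with vertices in increasing order, are:

  0-simplices (5): a, b, c, d, e
  1-simplices (6): ab, ad, bd, cd, ce, de

giving chain groups C_0 ≅ Z^5, C_1 ≅ Z^6.

∂_1: C_1 → C_0 is given by ∂[p,q] = [q] − [p]. For instance
  ∂ce = e − c.
The resulting 5×6 matrix has rank 4, and its Smith normal form has invariant factors (1,1,1,1).

Reading off H_k = ker ∂_k / im ∂_{k+1}:

  H_0: rank C_0 − rank ∂_1 = 5 − 4 = 1, and the invariant factors of ∂_1 are all 1, so H_0 ≅ Z.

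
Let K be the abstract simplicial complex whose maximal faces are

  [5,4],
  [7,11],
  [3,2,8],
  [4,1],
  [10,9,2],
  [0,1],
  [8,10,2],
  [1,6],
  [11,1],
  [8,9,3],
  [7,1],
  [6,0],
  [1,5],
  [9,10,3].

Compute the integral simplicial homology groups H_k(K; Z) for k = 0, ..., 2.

We work with the vertex ordering 0 < 1 < 2 < 3 < 4 < 5 < 6 < 7 < 8 < 9 < 10 < 11. The simplices of K, each written with vertices in increasing order, are:

  0-simplices (12): [0], [1], [2], [3], [4], [5], [6], [7], [8], [9], [10], [11]
  1-simplices (19): [0,1], [0,6], [1,4], [1,5], [1,6], [1,7], [1,11], [2,3], [2,8], [2,9], [2,10], [3,8], [3,9], [3,10], [4,5], [7,11], [8,9], [8,10], [9,10]
  2-simplices (5): [2,3,8], [2,8,10], [2,9,10], [3,8,9], [3,9,10]

giving chain groups C_0 ≅ Z^12, C_1 ≅ Z^19, C_2 ≅ Z^5.

Boundary ∂_1: C_1 → C_0 maps an edge to its endpoints' difference, ∂[p,q] = q − p. For instance
  ∂[8,9] = [9] − [8].
The 12×19 boundary matrix has rank 10 and Smith normal form diag(1,1,1,1,1,1,1,1,1,1).

Boundary ∂_2: C_2 → C_1 maps a triangle to the signed sum of its edges. For instance
  ∂[2,9,10] = [9,10] − [2,10] + [2,9],
  ∂[3,8,9] = [8,9] − [3,9] + [3,8].
The 19×5 boundary matrix has rank 5 and Smith normal form diag(1,1,1,1,1).

Now H_k = ker ∂_k / im ∂_{k+1}, so:

  H_0: rank C_0 − rank ∂_1 = 12 − 10 = 2, and the invariant factors of ∂_1 are all 1, so H_0 ≅ Z^2.
  H_1: rank ker ∂_1 − rank ∂_2 = (19 − 10) − 5 = 4, and the invariant factors of ∂_2 are all 1, so H_1 ≅ Z^4.
  H_2: rank ker ∂_2 − rank ∂_3 = (5 − 5) − 0 = 0, and there is no ∂_3, so H_2 ≅ 0.

H_0 ≅ Z^2,  H_1 ≅ Z^4,  H_2 = 0.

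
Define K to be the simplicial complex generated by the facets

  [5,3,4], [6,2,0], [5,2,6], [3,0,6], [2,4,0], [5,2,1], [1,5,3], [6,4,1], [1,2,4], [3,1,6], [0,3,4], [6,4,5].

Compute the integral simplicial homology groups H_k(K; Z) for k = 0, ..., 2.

We work with the vertex ordering 0 < 1 < 2 < 3 < 4 < 5 < 6. The simplices of K, each written with vertices in increasing order, are:

  0-simplices (7): [0], [1], [2], [3], [4], [5], [6]
  1-simplices (18): [0,2], [0,3], [0,4], [0,6], [1,2], [1,3], [1,4], [1,5], [1,6], [2,4], [2,5], [2,6], [3,4], [3,5], [3,6], [4,5], [4,6], [5,6]
  2-simplices (12): [0,2,4], [0,2,6], [0,3,4], [0,3,6], [1,2,4], [1,2,5], [1,3,5], [1,3,6], [1,4,6], [2,5,6], [3,4,5], [4,5,6]

giving chain groups C_0 ≅ Z^7, C_1 ≅ Z^18, C_2 ≅ Z^12.

∂_1: C_1 → C_0 maps an edge to its endpoints' difference, ∂[p,q] = q − p.
This gives a 7×18 integer matrix of rank 6; reducing to Smith normal form yields diagonal entries (1,1,1,1,1,1).

Boundary ∂_2: C_2 → C_1 sends each 2-simplex [p,q,r] to [q,r] − [p,r] + [p,q]. For instance
  ∂[1,4,6] = [4,6] − [1,6] + [1,4],
  ∂[0,2,4] = [2,4] − [0,4] + [0,2].
This gives a 18×12 integer matrix of rank 12; reducing to Smith normal form yields diagonal entries (1,1,1,1,1,1,1,1,1,1,1,2).

From H_k ≅ ker(∂_k) / im(∂_{k+1}) we obtain:

  H_0: rank C_0 − rank ∂_1 = 7 − 6 = 1, and the invariant factors of ∂_1 are all 1, so H_0 = Z.
  H_1: rank ker ∂_1 − rank ∂_2 = (18 − 6) − 12 = 0, and ∂_2 has invariant factor 2 > 1, so H_1 = Z/2.
  H_2: rank ker ∂_2 − rank ∂_3 = (12 − 12) − 0 = 0, and there is no ∂_3, so H_2 = 0.

As a check, the Euler characteristic is 7 − 18 + 12 = 1, which agrees with 1 − 0 + 0 = 1.

H_0 ≅ Z,  H_1 ≅ Z/2,  H_2 = 0.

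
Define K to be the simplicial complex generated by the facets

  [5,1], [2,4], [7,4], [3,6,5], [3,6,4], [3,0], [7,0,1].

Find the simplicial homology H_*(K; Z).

H_0 = Z,  H_1 = Z^2,  H_2 = 0.

We work with the vertex ordering 0 < 1 < 2 < 3 < 4 < 5 < 6 < 7. The simplices of K, each written with vertices in increasing order, are:

  0-simplices (8): [0], [1], [2], [3], [4], [5], [6], [7]
  1-simplices (12): [0,1], [0,3], [0,7], [1,5], [1,7], [2,4], [3,4], [3,5], [3,6], [4,6], [4,7], [5,6]
  2-simplices (3): [0,1,7], [3,4,6], [3,5,6]

so the chain groups are C_0 ≅ Z^8, C_1 ≅ Z^12, C_2 ≅ Z^3.

Boundary ∂_1: C_1 → C_0 is given by ∂[p,q] = [q] − [p]. For instance
  ∂[1,5] = [5] − [1].
As a 8×12 matrix over Z this has rank 7, with invariant factors (1,1,1,1,1,1,1).

Boundary ∂_2: C_2 → C_1 acts by ∂[p,q,r] = [q,r] − [p,r] + [p,q]. For instance
  ∂[3,5,6] = [5,6] − [3,6] + [3,5],
  ∂[0,1,7] = [1,7] − [0,7] + [0,1].
The resulting 12×3 matrix has rank 3, and its Smith normal form has invariant factors (1,1,1).

Computing H_k = (kernel of ∂_k) / (image of ∂_{k+1}):

  H_0: rank C_0 − rank ∂_1 = 8 − 7 = 1, and the invariant factors of ∂_1 are all 1, so H_0 ≅ Z.
  H_1: rank ker ∂_1 − rank ∂_2 = (12 − 7) − 3 = 2, and the invariant factors of ∂_2 are all 1, so H_1 ≅ Z^2.
  H_2: rank ker ∂_2 − rank ∂_3 = (3 − 3) − 0 = 0, and there is no ∂_3, so H_2 ≅ 0.

As a check, the Euler characteristic is 8 − 12 + 3 = -1, which agrees with 1 − 2 + 0 = -1.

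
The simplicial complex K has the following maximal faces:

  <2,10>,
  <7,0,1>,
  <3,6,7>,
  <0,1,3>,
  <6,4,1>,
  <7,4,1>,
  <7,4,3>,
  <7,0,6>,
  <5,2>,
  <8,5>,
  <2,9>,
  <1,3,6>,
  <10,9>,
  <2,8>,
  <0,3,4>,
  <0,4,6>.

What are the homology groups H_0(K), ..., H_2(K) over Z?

H_0 = Z^2,  H_1 = Z^2 ⊕ Z/2Z,  H_2 = 0.

Order the vertices as 0 < 1 < 2 < 3 < 4 < 5 < 6 < 7 < 8 < 9 < 10. Listing each simplex with vertices in this order, K has dimension 2 with simplices:

  0-simplices (11): [0], [1], [2], [3], [4], [5], [6], [7], [8], [9], [10]
  1-simplices (21): [0,1], [0,3], [0,4], [0,6], [0,7], [1,3], [1,4], [1,6], [1,7], [2,5], [2,8], [2,9], [2,10], [3,4], [3,6], [3,7], [4,6], [4,7], [5,8], [6,7], [9,10]
  2-simplices (10): [0,1,3], [0,1,7], [0,3,4], [0,4,6], [0,6,7], [1,3,6], [1,4,6], [1,4,7], [3,4,7], [3,6,7]

so the chain groups are C_0 ≅ Z^11, C_1 ≅ Z^21, C_2 ≅ Z^10.

The boundary map ∂_1: C_1 → C_0 maps an edge to its endpoints' difference, ∂[p,q] = q − p. For instance
  ∂[2,9] = [9] − [2].
The resulting 11×21 matrix has rank 9, and its Smith normal form has invariant factors (1,1,1,1,1,1,1,1,1).

∂_2: C_2 → C_1 sends each 2-simplex [p,q,r] to [q,r] − [p,r] + [p,q]. For instance
  ∂[0,1,7] = [1,7] − [0,7] + [0,1],
  ∂[0,3,4] = [3,4] − [0,4] + [0,3].
The 21×10 boundary matrix has rank 10 and Smith normal form diag(1,1,1,1,1,1,1,1,1,2).

Computing H_k = (kernel of ∂_k) / (image of ∂_{k+1}):

  H_0: rank C_0 − rank ∂_1 = 11 − 9 = 2, and the invariant factors of ∂_1 are all 1, so H_0 = Z^2.
  H_1: rank ker ∂_1 − rank ∂_2 = (21 − 9) − 10 = 2, and ∂_2 has invariant factor 2 > 1, so H_1 = Z^2 ⊕ Z/2Z.
  H_2: rank ker ∂_2 − rank ∂_3 = (10 − 10) − 0 = 0, and there is no ∂_3, so H_2 = 0.

(K is a triangulation of the disjoint union of the real projective plane RP^2 and a wedge of 2 circles.)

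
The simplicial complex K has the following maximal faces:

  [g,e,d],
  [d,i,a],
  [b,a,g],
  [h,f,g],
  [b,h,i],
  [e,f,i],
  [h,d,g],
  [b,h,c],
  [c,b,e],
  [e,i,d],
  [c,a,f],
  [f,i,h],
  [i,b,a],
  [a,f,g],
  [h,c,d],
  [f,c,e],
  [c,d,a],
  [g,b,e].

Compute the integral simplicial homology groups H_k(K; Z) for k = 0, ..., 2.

H_0 ≅ Z,  H_1 ≅ Z^2,  H_2 ≅ Z.

Fix the vertex order a < b < c < d < e < f < g < h < i and write every simplex with vertices in increasing order. Then dim K = 2 and the simplices of K are:

  0-simplices (9): a, b, c, d, e, f, g, h, i
  1-simplices (27): ab, ac, ad, af, ag, ai, bc, be, bg, bh, bi, cd, ce, cf, ch, de, dg, dh, di, ef, eg, ei, fg, fh, fi, gh, hi
  2-simplices (18): abg, abi, acd, acf, adi, afg, bce, bch, beg, bhi, cdh, cef, deg, dei, dgh, efi, fgh, fhi

giving chain groups C_0 ≅ Z^9, C_1 ≅ Z^27, C_2 ≅ Z^18.

The boundary map ∂_1: C_1 → C_0 maps an edge to its endpoints' difference, ∂[p,q] = q − p.
The resulting 9×27 matrix has rank 8, and its Smith normal form has invariant factors (1,1,1,1,1,1,1,1).

The boundary map ∂_2: C_2 → C_1 maps a triangle to the signed sum of its edges. For instance
  ∂adi = di − ai + ad,
  ∂cef = ef − cf + ce.
The resulting 27×18 matrix has rank 17, and its Smith normal form has invariant factors (1,1,1,1,1,1,1,1,1,1,1,1,1,1,1,1,1).

From H_k ≅ ker(∂_k) / im(∂_{k+1}) we obtain:

  H_0: rank C_0 − rank ∂_1 = 9 − 8 = 1, and the invariant factors of ∂_1 are all 1, so H_0 ≅ Z.
  H_1: rank ker ∂_1 − rank ∂_2 = (27 − 8) − 17 = 2, and the invariant factors of ∂_2 are all 1, so H_1 ≅ Z^2.
  H_2: rank ker ∂_2 − rank ∂_3 = (18 − 17) − 0 = 1, and there is no ∂_3, so H_2 ≅ Z.

As a check, the Euler characteristic is 9 − 27 + 18 = 0, which agrees with 1 − 2 + 1 = 0.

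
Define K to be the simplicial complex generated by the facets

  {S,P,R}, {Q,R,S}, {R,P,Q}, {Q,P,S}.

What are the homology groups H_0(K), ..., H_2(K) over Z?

K has 4 vertices, 6 edges, 4 triangles.
rank ∂_0 = 0, rank ∂_1 = 3 ⇒ b_0 = 4 − 0 − 3 = 1; all invariant factors of ∂_1 are 1 so no torsion. So H_0 = Z.
rank ∂_1 = 3, rank ∂_2 = 3 ⇒ b_1 = 6 − 3 − 3 = 0; all invariant factors of ∂_2 are 1 so no torsion. So H_1 = 0.
rank ∂_2 = 3, rank ∂_3 = 0 ⇒ b_2 = 4 − 3 − 0 = 1. So H_2 = Z.

H_0 = Z,  H_1 = 0,  H_2 = Z.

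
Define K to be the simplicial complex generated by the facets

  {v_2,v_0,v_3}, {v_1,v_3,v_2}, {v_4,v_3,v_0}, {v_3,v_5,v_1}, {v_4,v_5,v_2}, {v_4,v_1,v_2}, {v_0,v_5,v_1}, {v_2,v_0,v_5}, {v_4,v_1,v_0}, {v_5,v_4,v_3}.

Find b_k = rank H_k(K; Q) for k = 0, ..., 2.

K has 6 vertices, 15 edges, 10 triangles.
rank ∂_0 = 0, rank ∂_1 = 5 ⇒ b_0 = 6 − 0 − 5 = 1; all invariant factors of ∂_1 are 1 so no torsion. So H_0 = Z.
rank ∂_1 = 5, rank ∂_2 = 10 ⇒ b_1 = 15 − 5 − 10 = 0; ∂_2 has invariant factor(s) [2] giving torsion. So H_1 = Z/2Z.
rank ∂_2 = 10, rank ∂_3 = 0 ⇒ b_2 = 10 − 10 − 0 = 0. So H_2 = 0.

b_0 = 1, b_1 = 0, b_2 = 0.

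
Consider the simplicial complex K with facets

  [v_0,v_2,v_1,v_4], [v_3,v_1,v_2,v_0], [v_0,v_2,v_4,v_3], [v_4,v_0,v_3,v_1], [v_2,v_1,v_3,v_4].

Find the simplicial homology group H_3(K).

H_3 = Z.

Fix the vertex order v_0 < v_1 < v_2 < v_3 < v_4 and write every simplex with vertices in increasing order. Then dim K = 3 and the simplices of K are:

  0-simplices (5): [v_0], [v_1], [v_2], [v_3], [v_4]
  1-simplices (10): [v_0,v_1], [v_0,v_2], [v_0,v_3], [v_0,v_4], [v_1,v_2], [v_1,v_3], [v_1,v_4], [v_2,v_3], [v_2,v_4], [v_3,v_4]
  2-simplices (10): [v_0,v_1,v_2], [v_0,v_1,v_3], [v_0,v_1,v_4], [v_0,v_2,v_3], [v_0,v_2,v_4], [v_0,v_3,v_4], [v_1,v_2,v_3], [v_1,v_2,v_4], [v_1,v_3,v_4], [v_2,v_3,v_4]
  3-simplices (5): [v_0,v_1,v_2,v_3], [v_0,v_1,v_2,v_4], [v_0,v_1,v_3,v_4], [v_0,v_2,v_3,v_4], [v_1,v_2,v_3,v_4]

giving chain groups C_0 ≅ Z^5, C_1 ≅ Z^10, C_2 ≅ Z^10, C_3 ≅ Z^5.

The boundary map ∂_1: C_1 → C_0 sends each edge [p,q] (with p < q) to q − p. For instance
  ∂[v_3,v_4] = [v_4] − [v_3].
The 5×10 boundary matrix has rank 4 and Smith normal form diag(1,1,1,1).

Boundary ∂_2: C_2 → C_1 sends each 2-simplex [p,q,r] to [q,r] − [p,r] + [p,q]. For instance
  ∂[v_1,v_3,v_4] = [v_3,v_4] − [v_1,v_4] + [v_1,v_3],
  ∂[v_0,v_3,v_4] = [v_3,v_4] − [v_0,v_4] + [v_0,v_3].
The 10×10 boundary matrix has rank 6 and Smith normal form diag(1,1,1,1,1,1).

The boundary map ∂_3: C_3 → C_2 sends each 3-simplex σ to the alternating sum Σ_i (−1)^i (σ with its i-th vertex removed). For instance
  ∂[v_0,v_2,v_3,v_4] = [v_2,v_3,v_4] − [v_0,v_3,v_4] + [v_0,v_2,v_4] − [v_0,v_2,v_3],
  ∂[v_0,v_1,v_2,v_3] = [v_1,v_2,v_3] − [v_0,v_2,v_3] + [v_0,v_1,v_3] − [v_0,v_1,v_2].
This gives a 10×5 integer matrix of rank 4; reducing to Smith normal form yields diagonal entries (1,1,1,1).

From H_k ≅ ker(∂_k) / im(∂_{k+1}) we obtain:

  H_3: rank ker ∂_3 − rank ∂_4 = (5 − 4) − 0 = 1, and there is no ∂_4, so H_3 ≅ Z.

(K is a triangulation of the 3-sphere S^3.)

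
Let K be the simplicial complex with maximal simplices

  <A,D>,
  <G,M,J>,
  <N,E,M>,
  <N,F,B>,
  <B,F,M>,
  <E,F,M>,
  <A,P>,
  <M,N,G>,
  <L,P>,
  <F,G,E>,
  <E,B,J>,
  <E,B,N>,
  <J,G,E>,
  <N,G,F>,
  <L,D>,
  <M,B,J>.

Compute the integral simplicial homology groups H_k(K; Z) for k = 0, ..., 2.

Fix the vertex order A < B < D < E < F < G < J < L < M < N < P and write every simplex with vertices in increasing order. Then dim K = 2 and the simplices of K are:

  0-simplices (11): A, B, D, E, F, G, J, L, M, N, P
  1-simplices (22): AD, AP, BE, BF, BJ, BM, BN, DL, EF, EG, EJ, EM, EN, FG, FM, FN, GJ, GM, GN, JM, LP, MN
  2-simplices (12): BEJ, BEN, BFM, BFN, BJM, EFG, EFM, EGJ, EMN, FGN, GJM, GMN

Hence C_0 ≅ Z^11, C_1 ≅ Z^22, C_2 ≅ Z^12.

∂_1: C_1 → C_0 is given by ∂[p,q] = [q] − [p].
The resulting 11×22 matrix has rank 9, and its Smith normal form has invariant factors (1,1,1,1,1,1,1,1,1).

∂_2: C_2 → C_1 acts by ∂[p,q,r] = [q,r] − [p,r] + [p,q]. For instance
  ∂BJM = JM − BM + BJ,
  ∂BEN = EN − BN + BE.
As a 22×12 matrix over Z this has rank 12, with invariant factors (1,1,1,1,1,1,1,1,1,1,1,2).

From H_k ≅ ker(∂_k) / im(∂_{k+1}) we obtain:

  H_0: rank C_0 − rank ∂_1 = 11 − 9 = 2, and the invariant factors of ∂_1 are all 1, so H_0 ≅ Z^2.
  H_1: rank ker ∂_1 − rank ∂_2 = (22 − 9) − 12 = 1, and ∂_2 has invariant factor 2 > 1, so H_1 ≅ Z ⊕ Z/2.
  H_2: rank ker ∂_2 − rank ∂_3 = (12 − 12) − 0 = 0, and there is no ∂_3, so H_2 ≅ 0.

As a check, the Euler characteristic is 11 − 22 + 12 = 1, which agrees with 2 − 1 + 0 = 1.

H_0 ≅ Z^2,  H_1 ≅ Z ⊕ Z/2,  H_2 = 0.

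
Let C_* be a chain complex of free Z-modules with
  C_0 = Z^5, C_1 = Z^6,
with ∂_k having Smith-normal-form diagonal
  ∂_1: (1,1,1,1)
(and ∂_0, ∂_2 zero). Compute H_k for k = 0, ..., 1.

H_0: b_0 = 5 − 0 − 4 = 1; torsion from ∂_1 factors > 1: none. So H_0 ≅ Z.
H_1: b_1 = 6 − 4 − 0 = 2; torsion from ∂_2 factors > 1: none. So H_1 ≅ Z^2.

H_0 ≅ Z,  H_1 ≅ Z^2.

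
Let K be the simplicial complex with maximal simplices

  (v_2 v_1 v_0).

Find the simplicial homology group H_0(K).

Take the total order v_0 < v_1 < v_2 on the vertex set. Then K (dimension 2) consists of the simplices:

  0-simplices (3): [v_0], [v_1], [v_2]
  1-simplices (3): [v_0,v_1], [v_0,v_2], [v_1,v_2]
  2-simplices (1): [v_0,v_1,v_2]

Hence C_0 ≅ Z^3, C_1 ≅ Z^3, C_2 ≅ Z^1.

Boundary ∂_1: C_1 → C_0 is given by ∂[p,q] = [q] − [p]. For instance
  ∂[v_1,v_2] = [v_2] − [v_1].
As a 3×3 matrix over Z this has rank 2, with invariant factors (1,1).

The boundary map ∂_2: C_2 → C_1 acts by ∂[p,q,r] = [q,r] − [p,r] + [p,q]. For instance
  ∂[v_0,v_1,v_2] = [v_1,v_2] − [v_0,v_2] + [v_0,v_1].
This gives a 3×1 integer matrix of rank 1; reducing to Smith normal form yields diagonal entries (1).

Computing H_k = (kernel of ∂_k) / (image of ∂_{k+1}):

  H_0: rank C_0 − rank ∂_1 = 3 − 2 = 1, and the invariant factors of ∂_1 are all 1, so H_0 ≅ Z.

H_0 ≅ Z.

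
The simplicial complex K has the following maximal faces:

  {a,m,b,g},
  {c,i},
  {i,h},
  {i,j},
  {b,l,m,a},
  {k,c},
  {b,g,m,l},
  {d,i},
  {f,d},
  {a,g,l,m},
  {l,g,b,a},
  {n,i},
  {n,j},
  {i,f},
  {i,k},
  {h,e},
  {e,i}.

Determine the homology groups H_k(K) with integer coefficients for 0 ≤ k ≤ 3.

Order the vertices as a < b < c < d < e < f < g < h < i < j < k < l < m < n. Listing each simplex with vertices in this order, K has dimension 3 with simplices:

  0-simplices (14): a, b, c, d, e, f, g, h, i, j, k, l, m, n
  1-simplices (22): ab, ag, al, am, bg, bl, bm, ci, ck, df, di, eh, ei, fi, gl, gm, hi, ij, ik, in, jn, lm
  2-simplices (10): abg, abl, abm, agl, agm, alm, bgl, bgm, blm, glm
  3-simplices (5): abgl, abgm, ablm, aglm, bglm

so the chain groups are C_0 ≅ Z^14, C_1 ≅ Z^22, C_2 ≅ Z^10, C_3 ≅ Z^5.

∂_1: C_1 → C_0 is given by ∂[p,q] = [q] − [p]. For instance
  ∂gl = l − g.
As a 14×22 matrix over Z this has rank 12, with invariant factors (1,1,1,1,1,1,1,1,1,1,1,1).

∂_2: C_2 → C_1 sends each 2-simplex [p,q,r] to [q,r] − [p,r] + [p,q]. For instance
  ∂bgl = gl − bl + bg,
  ∂abg = bg − ag + ab.
The 22×10 boundary matrix has rank 6 and Smith normal form diag(1,1,1,1,1,1).

∂_3: C_3 → C_2 sends each 3-simplex σ to the alternating sum Σ_i (−1)^i (σ with its i-th vertex removed). For instance
  ∂abgm = bgm − agm + abm − abg,
  ∂abgl = bgl − agl + abl − abg.
The 10×5 boundary matrix has rank 4 and Smith normal form diag(1,1,1,1).

Reading off H_k = ker ∂_k / im ∂_{k+1}:

  H_0: rank C_0 − rank ∂_1 = 14 − 12 = 2, and the invariant factors of ∂_1 are all 1, so H_0 = Z^2.
  H_1: rank ker ∂_1 − rank ∂_2 = (22 − 12) − 6 = 4, and the invariant factors of ∂_2 are all 1, so H_1 = Z^4.
  H_2: rank ker ∂_2 − rank ∂_3 = (10 − 6) − 4 = 0, and the invariant factors of ∂_3 are all 1, so H_2 = 0.
  H_3: rank ker ∂_3 − rank ∂_4 = (5 − 4) − 0 = 1, and there is no ∂_4, so H_3 = Z.

As a check, the Euler characteristic is 14 − 22 + 10 − 5 = -3, which agrees with 2 − 4 + 0 − 1 = -3.

H_0 = Z^2,  H_1 = Z^4,  H_2 = 0,  H_3 = Z.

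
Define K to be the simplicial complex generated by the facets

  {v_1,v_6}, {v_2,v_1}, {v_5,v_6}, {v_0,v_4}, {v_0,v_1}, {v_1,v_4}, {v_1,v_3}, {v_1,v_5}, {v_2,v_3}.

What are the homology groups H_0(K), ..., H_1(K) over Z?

H_0 = Z,  H_1 = Z^3.

We work with the vertex ordering v_0 < v_1 < v_2 < v_3 < v_4 < v_5 < v_6. The simplices of K, each written with vertices in increasing order, are:

  0-simplices (7): [v_0], [v_1], [v_2], [v_3], [v_4], [v_5], [v_6]
  1-simplices (9): [v_0,v_1], [v_0,v_4], [v_1,v_2], [v_1,v_3], [v_1,v_4], [v_1,v_5], [v_1,v_6], [v_2,v_3], [v_5,v_6]

so the chain groups are C_0 ≅ Z^7, C_1 ≅ Z^9.

The boundary map ∂_1: C_1 → C_0 maps an edge to its endpoints' difference, ∂[p,q] = q − p.
This gives a 7×9 integer matrix of rank 6; reducing to Smith normal form yields diagonal entries (1,1,1,1,1,1).

Computing H_k = (kernel of ∂_k) / (image of ∂_{k+1}):

  H_0: rank C_0 − rank ∂_1 = 7 − 6 = 1, and the invariant factors of ∂_1 are all 1, so H_0 = Z.
  H_1: rank ker ∂_1 − rank ∂_2 = (9 − 6) − 0 = 3, and there is no ∂_2, so H_1 = Z^3.

As a check, the Euler characteristic is 7 − 9 = -2, which agrees with 1 − 3 = -2.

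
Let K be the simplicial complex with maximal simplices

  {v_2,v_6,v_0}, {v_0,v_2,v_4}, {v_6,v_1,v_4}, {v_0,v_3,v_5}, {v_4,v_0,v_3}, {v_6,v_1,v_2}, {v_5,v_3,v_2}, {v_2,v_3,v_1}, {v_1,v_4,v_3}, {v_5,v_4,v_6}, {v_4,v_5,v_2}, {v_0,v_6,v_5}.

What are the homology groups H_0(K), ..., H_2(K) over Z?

Take the total order v_0 < v_1 < v_2 < v_3 < v_4 < v_5 < v_6 on the vertex set. Then K (dimension 2) consists of the simplices:

  0-simplices (7): [v_0], [v_1], [v_2], [v_3], [v_4], [v_5], [v_6]
  1-simplices (18): (18 of them)
  2-simplices (12): (12 of them)

so the chain groups are C_0 ≅ Z^7, C_1 ≅ Z^18, C_2 ≅ Z^12.

∂_1: C_1 → C_0 sends each edge [p,q] (with p < q) to q − p. For instance
  ∂[v_2,v_3] = [v_3] − [v_2].
This gives a 7×18 integer matrix of rank 6; reducing to Smith normal form yields diagonal entries (1,1,1,1,1,1).

The boundary map ∂_2: C_2 → C_1 acts by ∂[p,q,r] = [q,r] − [p,r] + [p,q]. For instance
  ∂[v_0,v_3,v_5] = [v_3,v_5] − [v_0,v_5] + [v_0,v_3],
  ∂[v_2,v_3,v_5] = [v_3,v_5] − [v_2,v_5] + [v_2,v_3].
As a 18×12 matrix over Z this has rank 12, with invariant factors (1,1,1,1,1,1,1,1,1,1,1,2).

Reading off H_k = ker ∂_k / im ∂_{k+1}:

  H_0: rank C_0 − rank ∂_1 = 7 − 6 = 1, and the invariant factors of ∂_1 are all 1, so H_0 ≅ Z.
  H_1: rank ker ∂_1 − rank ∂_2 = (18 − 6) − 12 = 0, and ∂_2 has invariant factor 2 > 1, so H_1 ≅ Z/2.
  H_2: rank ker ∂_2 − rank ∂_3 = (12 − 12) − 0 = 0, and there is no ∂_3, so H_2 ≅ 0.

H_0 = Z,  H_1 = Z/2,  H_2 = 0.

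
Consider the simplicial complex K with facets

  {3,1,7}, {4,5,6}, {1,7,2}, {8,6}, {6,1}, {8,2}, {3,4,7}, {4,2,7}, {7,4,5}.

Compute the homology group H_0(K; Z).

We work with the vertex ordering 1 < 2 < 3 < 4 < 5 < 6 < 7 < 8. The simplices of K, each written with vertices in increasing order, are:

  0-simplices (8): [1], [2], [3], [4], [5], [6], [7], [8]
  1-simplices (15): [1,2], [1,3], [1,6], [1,7], [2,4], [2,7], [2,8], [3,4], [3,7], [4,5], [4,6], [4,7], [5,6], [5,7], [6,8]
  2-simplices (6): [1,2,7], [1,3,7], [2,4,7], [3,4,7], [4,5,6], [4,5,7]

Hence C_0 ≅ Z^8, C_1 ≅ Z^15, C_2 ≅ Z^6.

Boundary ∂_1: C_1 → C_0 sends each edge [p,q] (with p < q) to q − p. For instance
  ∂[1,7] = [7] − [1].
The resulting 8×15 matrix has rank 7, and its Smith normal form has invariant factors (1,1,1,1,1,1,1).

Boundary ∂_2: C_2 → C_1 sends each 2-simplex [p,q,r] to [q,r] − [p,r] + [p,q]. For instance
  ∂[1,2,7] = [2,7] − [1,7] + [1,2],
  ∂[2,4,7] = [4,7] − [2,7] + [2,4].
As a 15×6 matrix over Z this has rank 6, with invariant factors (1,1,1,1,1,1).

From H_k ≅ ker(∂_k) / im(∂_{k+1}) we obtain:

  H_0: rank C_0 − rank ∂_1 = 8 − 7 = 1, and the invariant factors of ∂_1 are all 1, so H_0 = Z.

H_0 = Z.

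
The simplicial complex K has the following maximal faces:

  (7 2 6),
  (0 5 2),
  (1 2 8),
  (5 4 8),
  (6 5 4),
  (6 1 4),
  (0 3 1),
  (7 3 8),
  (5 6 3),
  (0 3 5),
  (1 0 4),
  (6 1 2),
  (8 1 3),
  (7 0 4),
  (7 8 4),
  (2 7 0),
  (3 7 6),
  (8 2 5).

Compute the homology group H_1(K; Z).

Fix the vertex order 0 < 1 < 2 < 3 < 4 < 5 < 6 < 7 < 8 and write every simplex with vertices in increasing order. Then dim K = 2 and the simplices of K are:

  0-simplices (9): [0], [1], [2], [3], [4], [5], [6], [7], [8]
  1-simplices (27): (27 of them)
  2-simplices (18): [0,1,3], [0,1,4], [0,2,5], [0,2,7], [0,3,5], [0,4,7], [1,2,6], [1,2,8], [1,3,8], [1,4,6], [2,5,8], [2,6,7], [3,5,6], [3,6,7], [3,7,8], [4,5,6], [4,5,8], [4,7,8]

so the chain groups are C_0 ≅ Z^9, C_1 ≅ Z^27, C_2 ≅ Z^18.

Boundary ∂_1: C_1 → C_0 maps an edge to its endpoints' difference, ∂[p,q] = q − p. For instance
  ∂[1,6] = [6] − [1].
This gives a 9×27 integer matrix of rank 8; reducing to Smith normal form yields diagonal entries (1,1,1,1,1,1,1,1).

Boundary ∂_2: C_2 → C_1 maps a triangle to the signed sum of its edges. For instance
  ∂[3,7,8] = [7,8] − [3,8] + [3,7],
  ∂[1,4,6] = [4,6] − [1,6] + [1,4].
This gives a 27×18 integer matrix of rank 17; reducing to Smith normal form yields diagonal entries (1,1,1,1,1,1,1,1,1,1,1,1,1,1,1,1,1).

Now H_k = ker ∂_k / im ∂_{k+1}, so:

  H_1: rank ker ∂_1 − rank ∂_2 = (27 − 8) − 17 = 2, and the invariant factors of ∂_2 are all 1, so H_1 ≅ Z^2.

H_1 ≅ Z^2.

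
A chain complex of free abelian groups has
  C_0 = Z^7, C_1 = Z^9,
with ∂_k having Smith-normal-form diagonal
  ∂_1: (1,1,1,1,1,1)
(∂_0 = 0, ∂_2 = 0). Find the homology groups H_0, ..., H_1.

H_0 = Z,  H_1 = Z^3.

H_0: b_0 = 7 − 0 − 6 = 1; torsion from ∂_1 factors > 1: none. So H_0 = Z.
H_1: b_1 = 9 − 6 − 0 = 3; torsion from ∂_2 factors > 1: none. So H_1 = Z^3.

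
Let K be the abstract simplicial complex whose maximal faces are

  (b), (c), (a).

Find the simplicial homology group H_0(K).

Order the vertices as a < b < c. Listing each simplex with vertices in this order, K has dimension 0 with simplices:

  0-simplices (3): a, b, c

so the chain groups are C_0 ≅ Z^3.

Now H_k = ker ∂_k / im ∂_{k+1}, so:

  H_0: rank C_0 − rank ∂_1 = 3 − 0 = 3, and there is no ∂_1, so H_0 ≅ Z^3.

H_0 = Z^3.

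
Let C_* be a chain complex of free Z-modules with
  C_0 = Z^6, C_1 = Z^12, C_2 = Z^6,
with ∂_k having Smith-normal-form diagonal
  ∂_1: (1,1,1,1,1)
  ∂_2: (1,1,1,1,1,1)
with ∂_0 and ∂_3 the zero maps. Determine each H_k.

H_0 = Z,  H_1 = Z,  H_2 = 0.

H_0: b_0 = 6 − 0 − 5 = 1; torsion from ∂_1 factors > 1: none. So H_0 = Z.
H_1: b_1 = 12 − 5 − 6 = 1; torsion from ∂_2 factors > 1: none. So H_1 = Z.
H_2: b_2 = 6 − 6 − 0 = 0; torsion from ∂_3 factors > 1: none. So H_2 = 0.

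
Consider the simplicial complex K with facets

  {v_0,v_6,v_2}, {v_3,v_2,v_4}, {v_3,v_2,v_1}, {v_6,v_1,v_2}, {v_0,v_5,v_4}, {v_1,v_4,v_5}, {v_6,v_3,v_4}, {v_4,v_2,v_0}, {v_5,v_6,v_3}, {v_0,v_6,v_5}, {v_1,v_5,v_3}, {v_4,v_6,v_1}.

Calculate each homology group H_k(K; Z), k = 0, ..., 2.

We work with the vertex ordering v_0 < v_1 < v_2 < v_3 < v_4 < v_5 < v_6. The simplices of K, each written with vertices in increasing order, are:

  0-simplices (7): [v_0], [v_1], [v_2], [v_3], [v_4], [v_5], [v_6]
  1-simplices (18): (18 of them)
  2-simplices (12): (12 of them)

giving chain groups C_0 ≅ Z^7, C_1 ≅ Z^18, C_2 ≅ Z^12.

The boundary map ∂_1: C_1 → C_0 is given by ∂[p,q] = [q] − [p]. For instance
  ∂[v_1,v_2] = [v_2] − [v_1].
As a 7×18 matrix over Z this has rank 6, with invariant factors (1,1,1,1,1,1).

Boundary ∂_2: C_2 → C_1 acts by ∂[p,q,r] = [q,r] − [p,r] + [p,q]. For instance
  ∂[v_1,v_2,v_3] = [v_2,v_3] − [v_1,v_3] + [v_1,v_2],
  ∂[v_0,v_5,v_6] = [v_5,v_6] − [v_0,v_6] + [v_0,v_5].
As a 18×12 matrix over Z this has rank 12, with invariant factors (1,1,1,1,1,1,1,1,1,1,1,2).

Now H_k = ker ∂_k / im ∂_{k+1}, so:

  H_0: rank C_0 − rank ∂_1 = 7 − 6 = 1, and the invariant factors of ∂_1 are all 1, so H_0 = Z.
  H_1: rank ker ∂_1 − rank ∂_2 = (18 − 6) − 12 = 0, and ∂_2 has invariant factor 2 > 1, so H_1 = Z/2Z.
  H_2: rank ker ∂_2 − rank ∂_3 = (12 − 12) − 0 = 0, and there is no ∂_3, so H_2 = 0.

H_0 ≅ Z,  H_1 ≅ Z/2Z,  H_2 = 0.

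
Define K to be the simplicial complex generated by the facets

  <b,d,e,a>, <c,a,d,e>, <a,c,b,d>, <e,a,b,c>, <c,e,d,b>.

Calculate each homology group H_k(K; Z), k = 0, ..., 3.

H_0 ≅ Z,  H_1 = 0,  H_2 = 0,  H_3 ≅ Z.

Order the vertices as a < b < c < d < e. Listing each simplex with vertices in this order, K has dimension 3 with simplices:

  0-simplices (5): a, b, c, d, e
  1-simplices (10): ab, ac, ad, ae, bc, bd, be, cd, ce, de
  2-simplices (10): abc, abd, abe, acd, ace, ade, bcd, bce, bde, cde
  3-simplices (5): abcd, abce, abde, acde, bcde

giving chain groups C_0 ≅ Z^5, C_1 ≅ Z^10, C_2 ≅ Z^10, C_3 ≅ Z^5.

Boundary ∂_1: C_1 → C_0 maps an edge to its endpoints' difference, ∂[p,q] = q − p. For instance
  ∂ce = e − c.
The 5×10 boundary matrix has rank 4 and Smith normal form diag(1,1,1,1).

Boundary ∂_2: C_2 → C_1 sends each 2-simplex [p,q,r] to [q,r] − [p,r] + [p,q]. For instance
  ∂bcd = cd − bd + bc,
  ∂acd = cd − ad + ac.
This gives a 10×10 integer matrix of rank 6; reducing to Smith normal form yields diagonal entries (1,1,1,1,1,1).

∂_3: C_3 → C_2 sends each 3-simplex σ to the alternating sum Σ_i (−1)^i (σ with its i-th vertex removed). For instance
  ∂acde = cde − ade + ace − acd,
  ∂abce = bce − ace + abe − abc.
The 10×5 boundary matrix has rank 4 and Smith normal form diag(1,1,1,1).

Now H_k = ker ∂_k / im ∂_{k+1}, so:

  H_0: rank C_0 − rank ∂_1 = 5 − 4 = 1, and the invariant factors of ∂_1 are all 1, so H_0 ≅ Z.
  H_1: rank ker ∂_1 − rank ∂_2 = (10 − 4) − 6 = 0, and the invariant factors of ∂_2 are all 1, so H_1 ≅ 0.
  H_2: rank ker ∂_2 − rank ∂_3 = (10 − 6) − 4 = 0, and the invariant factors of ∂_3 are all 1, so H_2 ≅ 0.
  H_3: rank ker ∂_3 − rank ∂_4 = (5 − 4) − 0 = 1, and there is no ∂_4, so H_3 ≅ Z.

As a check, the Euler characteristic is 5 − 10 + 10 − 5 = 0, which agrees with 1 − 0 + 0 − 1 = 0.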